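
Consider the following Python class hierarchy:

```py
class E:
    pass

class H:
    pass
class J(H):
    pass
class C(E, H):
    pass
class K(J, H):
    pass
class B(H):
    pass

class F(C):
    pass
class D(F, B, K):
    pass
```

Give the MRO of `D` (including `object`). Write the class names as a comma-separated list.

D, F, C, E, B, K, J, H, object

L[D] = D + merge(L[F], L[B], L[K], [F B K])
  take F:  [F C E H object] + [B H object] + [K J H object] + [F B K]
  take C:  [C E H object] + [B H object] + [K J H object] + [B K]
  take E:  [E H object] + [B H object] + [K J H object] + [B K]
  take B:  [H object] + [B H object] + [K J H object] + [B K]
  take K:  [H object] + [H object] + [K J H object] + [K]
  take J:  [H object] + [H object] + [J H object]
  take H:  [H object] + [H object] + [H object]
  take object:  [object] + [object] + [object]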